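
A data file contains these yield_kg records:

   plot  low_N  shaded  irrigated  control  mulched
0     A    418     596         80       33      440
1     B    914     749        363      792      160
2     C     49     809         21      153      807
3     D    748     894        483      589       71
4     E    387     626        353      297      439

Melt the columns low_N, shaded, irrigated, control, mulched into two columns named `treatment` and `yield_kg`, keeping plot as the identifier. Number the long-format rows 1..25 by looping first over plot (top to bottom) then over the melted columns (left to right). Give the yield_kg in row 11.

49

25 rows total (5 × 5). Row 11: index ⌊(11-1)/5⌋ = 2 into plot → C; (11-1) mod 5 = 0 into the melted columns → low_N.
So row 11 is (C, low_N, 49); yield_kg = 49.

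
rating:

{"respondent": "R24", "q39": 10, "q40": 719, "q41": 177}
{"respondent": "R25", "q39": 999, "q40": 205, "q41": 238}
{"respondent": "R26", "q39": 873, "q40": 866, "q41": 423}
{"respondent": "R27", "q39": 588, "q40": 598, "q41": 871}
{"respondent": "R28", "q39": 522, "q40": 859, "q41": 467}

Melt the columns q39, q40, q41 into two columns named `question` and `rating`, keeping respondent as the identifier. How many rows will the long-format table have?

5 respondent values × 3 melted columns = 15 rows.

15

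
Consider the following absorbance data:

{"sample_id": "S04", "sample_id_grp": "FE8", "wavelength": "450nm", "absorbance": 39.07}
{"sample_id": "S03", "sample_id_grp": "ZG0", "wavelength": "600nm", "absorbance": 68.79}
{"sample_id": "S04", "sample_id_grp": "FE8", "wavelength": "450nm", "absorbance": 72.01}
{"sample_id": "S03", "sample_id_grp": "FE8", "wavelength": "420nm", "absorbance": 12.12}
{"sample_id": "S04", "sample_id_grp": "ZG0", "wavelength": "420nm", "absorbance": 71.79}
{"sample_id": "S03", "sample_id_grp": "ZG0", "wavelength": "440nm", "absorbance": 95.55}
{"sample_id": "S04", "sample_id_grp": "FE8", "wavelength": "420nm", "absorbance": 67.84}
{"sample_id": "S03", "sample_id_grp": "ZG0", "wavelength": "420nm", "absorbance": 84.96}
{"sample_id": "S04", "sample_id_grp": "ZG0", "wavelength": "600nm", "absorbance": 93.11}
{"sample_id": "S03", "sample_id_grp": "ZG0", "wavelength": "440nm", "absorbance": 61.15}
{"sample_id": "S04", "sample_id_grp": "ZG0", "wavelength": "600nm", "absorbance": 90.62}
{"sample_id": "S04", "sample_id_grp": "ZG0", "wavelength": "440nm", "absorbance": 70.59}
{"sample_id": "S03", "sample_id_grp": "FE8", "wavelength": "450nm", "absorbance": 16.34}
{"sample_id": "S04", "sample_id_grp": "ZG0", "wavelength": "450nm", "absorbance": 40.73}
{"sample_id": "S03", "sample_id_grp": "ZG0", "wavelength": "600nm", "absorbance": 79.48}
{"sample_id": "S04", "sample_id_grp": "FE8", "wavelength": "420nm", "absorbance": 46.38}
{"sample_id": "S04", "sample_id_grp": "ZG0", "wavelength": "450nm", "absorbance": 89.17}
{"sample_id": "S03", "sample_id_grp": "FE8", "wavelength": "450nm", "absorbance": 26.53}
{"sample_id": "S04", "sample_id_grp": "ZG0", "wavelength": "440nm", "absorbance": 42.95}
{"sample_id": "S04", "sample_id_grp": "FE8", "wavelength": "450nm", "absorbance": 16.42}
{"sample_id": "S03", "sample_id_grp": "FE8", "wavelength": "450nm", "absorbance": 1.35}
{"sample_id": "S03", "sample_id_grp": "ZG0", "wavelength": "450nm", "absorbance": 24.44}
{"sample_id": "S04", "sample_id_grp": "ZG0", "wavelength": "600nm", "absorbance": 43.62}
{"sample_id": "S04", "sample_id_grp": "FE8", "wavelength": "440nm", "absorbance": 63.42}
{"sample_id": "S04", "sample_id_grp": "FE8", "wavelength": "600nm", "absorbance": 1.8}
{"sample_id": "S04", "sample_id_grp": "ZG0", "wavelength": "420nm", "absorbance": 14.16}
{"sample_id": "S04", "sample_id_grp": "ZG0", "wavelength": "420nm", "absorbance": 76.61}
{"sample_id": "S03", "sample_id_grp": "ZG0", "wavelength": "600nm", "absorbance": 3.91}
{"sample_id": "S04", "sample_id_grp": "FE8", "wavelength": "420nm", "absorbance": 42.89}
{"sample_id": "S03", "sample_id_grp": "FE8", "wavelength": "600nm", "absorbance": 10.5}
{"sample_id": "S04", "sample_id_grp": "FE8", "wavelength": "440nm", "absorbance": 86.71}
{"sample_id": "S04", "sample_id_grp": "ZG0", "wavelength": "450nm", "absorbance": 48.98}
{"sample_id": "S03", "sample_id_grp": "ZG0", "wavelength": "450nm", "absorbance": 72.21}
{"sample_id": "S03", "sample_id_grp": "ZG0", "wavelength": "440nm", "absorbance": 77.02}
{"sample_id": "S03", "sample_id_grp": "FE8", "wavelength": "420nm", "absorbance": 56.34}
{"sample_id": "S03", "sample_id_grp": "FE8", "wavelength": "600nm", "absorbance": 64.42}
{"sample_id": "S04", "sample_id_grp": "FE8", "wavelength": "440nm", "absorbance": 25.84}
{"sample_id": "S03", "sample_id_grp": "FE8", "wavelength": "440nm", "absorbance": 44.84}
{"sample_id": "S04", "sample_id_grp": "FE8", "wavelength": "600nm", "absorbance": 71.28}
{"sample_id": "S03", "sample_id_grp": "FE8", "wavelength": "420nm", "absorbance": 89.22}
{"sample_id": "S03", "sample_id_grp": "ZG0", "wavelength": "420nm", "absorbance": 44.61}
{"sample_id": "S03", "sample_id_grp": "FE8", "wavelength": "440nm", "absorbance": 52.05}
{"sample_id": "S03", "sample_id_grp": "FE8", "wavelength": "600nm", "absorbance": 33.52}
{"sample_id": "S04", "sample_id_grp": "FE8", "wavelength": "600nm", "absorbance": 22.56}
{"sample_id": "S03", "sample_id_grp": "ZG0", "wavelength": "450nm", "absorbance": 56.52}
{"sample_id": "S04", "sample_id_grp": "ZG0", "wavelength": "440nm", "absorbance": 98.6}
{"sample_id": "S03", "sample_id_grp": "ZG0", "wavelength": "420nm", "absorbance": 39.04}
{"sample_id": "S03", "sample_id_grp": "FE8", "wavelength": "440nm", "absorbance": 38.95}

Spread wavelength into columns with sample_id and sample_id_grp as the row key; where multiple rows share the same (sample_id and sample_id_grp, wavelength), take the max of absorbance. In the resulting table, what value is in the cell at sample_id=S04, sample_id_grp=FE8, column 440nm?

86.71

Rows with sample_id=S04, sample_id_grp=FE8 and wavelength=440nm: absorbance values are 63.42, 86.71, 25.84.
max(63.42, 86.71, 25.84) = 86.71.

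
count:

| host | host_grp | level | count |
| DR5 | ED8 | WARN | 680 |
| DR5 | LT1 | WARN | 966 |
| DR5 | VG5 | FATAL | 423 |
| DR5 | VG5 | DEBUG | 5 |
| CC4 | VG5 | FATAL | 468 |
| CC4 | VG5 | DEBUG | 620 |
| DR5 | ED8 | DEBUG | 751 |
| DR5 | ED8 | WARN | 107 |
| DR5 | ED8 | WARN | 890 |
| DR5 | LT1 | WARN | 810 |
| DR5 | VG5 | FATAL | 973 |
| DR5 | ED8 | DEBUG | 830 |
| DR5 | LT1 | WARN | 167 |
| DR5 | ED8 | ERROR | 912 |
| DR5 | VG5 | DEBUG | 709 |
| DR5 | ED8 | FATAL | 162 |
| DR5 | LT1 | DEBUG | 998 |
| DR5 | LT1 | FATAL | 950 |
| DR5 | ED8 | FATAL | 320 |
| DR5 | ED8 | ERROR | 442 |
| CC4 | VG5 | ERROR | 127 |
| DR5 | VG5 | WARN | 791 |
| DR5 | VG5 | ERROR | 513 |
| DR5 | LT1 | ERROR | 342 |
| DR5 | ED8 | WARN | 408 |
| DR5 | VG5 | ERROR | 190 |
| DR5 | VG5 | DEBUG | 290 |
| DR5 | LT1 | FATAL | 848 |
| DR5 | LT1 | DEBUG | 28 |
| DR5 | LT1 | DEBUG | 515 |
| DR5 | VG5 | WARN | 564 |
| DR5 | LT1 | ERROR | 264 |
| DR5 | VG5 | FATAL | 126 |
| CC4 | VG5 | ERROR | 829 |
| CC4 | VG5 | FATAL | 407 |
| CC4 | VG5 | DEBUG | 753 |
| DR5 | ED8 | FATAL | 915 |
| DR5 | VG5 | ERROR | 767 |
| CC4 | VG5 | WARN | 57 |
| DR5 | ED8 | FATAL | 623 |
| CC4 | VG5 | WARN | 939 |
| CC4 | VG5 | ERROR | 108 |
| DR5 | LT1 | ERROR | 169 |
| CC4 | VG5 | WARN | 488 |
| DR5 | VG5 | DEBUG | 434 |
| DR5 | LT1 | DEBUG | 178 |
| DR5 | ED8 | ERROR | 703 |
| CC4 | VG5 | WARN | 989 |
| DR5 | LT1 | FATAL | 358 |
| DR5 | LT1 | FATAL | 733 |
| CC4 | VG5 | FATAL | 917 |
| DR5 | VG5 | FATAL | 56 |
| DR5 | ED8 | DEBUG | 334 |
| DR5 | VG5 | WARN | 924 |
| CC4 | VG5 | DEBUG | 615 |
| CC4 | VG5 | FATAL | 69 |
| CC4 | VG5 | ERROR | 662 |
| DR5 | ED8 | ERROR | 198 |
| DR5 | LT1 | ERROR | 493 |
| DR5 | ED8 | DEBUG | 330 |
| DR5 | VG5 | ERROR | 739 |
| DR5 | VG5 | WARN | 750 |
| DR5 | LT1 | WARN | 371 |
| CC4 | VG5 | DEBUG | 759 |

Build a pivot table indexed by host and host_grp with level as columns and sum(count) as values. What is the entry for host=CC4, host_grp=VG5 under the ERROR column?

1726

Rows with host=CC4, host_grp=VG5 and level=ERROR: count values are 127, 829, 108, 662.
127 + 829 + 108 + 662 = 1726.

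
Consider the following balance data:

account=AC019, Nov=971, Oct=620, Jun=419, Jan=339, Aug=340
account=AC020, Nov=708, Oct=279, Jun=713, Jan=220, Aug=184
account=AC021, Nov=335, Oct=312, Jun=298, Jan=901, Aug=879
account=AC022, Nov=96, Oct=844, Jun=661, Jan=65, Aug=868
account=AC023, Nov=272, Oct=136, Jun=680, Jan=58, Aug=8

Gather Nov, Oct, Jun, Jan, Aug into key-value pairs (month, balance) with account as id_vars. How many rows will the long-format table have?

25

5 account values × 5 melted columns = 25 rows.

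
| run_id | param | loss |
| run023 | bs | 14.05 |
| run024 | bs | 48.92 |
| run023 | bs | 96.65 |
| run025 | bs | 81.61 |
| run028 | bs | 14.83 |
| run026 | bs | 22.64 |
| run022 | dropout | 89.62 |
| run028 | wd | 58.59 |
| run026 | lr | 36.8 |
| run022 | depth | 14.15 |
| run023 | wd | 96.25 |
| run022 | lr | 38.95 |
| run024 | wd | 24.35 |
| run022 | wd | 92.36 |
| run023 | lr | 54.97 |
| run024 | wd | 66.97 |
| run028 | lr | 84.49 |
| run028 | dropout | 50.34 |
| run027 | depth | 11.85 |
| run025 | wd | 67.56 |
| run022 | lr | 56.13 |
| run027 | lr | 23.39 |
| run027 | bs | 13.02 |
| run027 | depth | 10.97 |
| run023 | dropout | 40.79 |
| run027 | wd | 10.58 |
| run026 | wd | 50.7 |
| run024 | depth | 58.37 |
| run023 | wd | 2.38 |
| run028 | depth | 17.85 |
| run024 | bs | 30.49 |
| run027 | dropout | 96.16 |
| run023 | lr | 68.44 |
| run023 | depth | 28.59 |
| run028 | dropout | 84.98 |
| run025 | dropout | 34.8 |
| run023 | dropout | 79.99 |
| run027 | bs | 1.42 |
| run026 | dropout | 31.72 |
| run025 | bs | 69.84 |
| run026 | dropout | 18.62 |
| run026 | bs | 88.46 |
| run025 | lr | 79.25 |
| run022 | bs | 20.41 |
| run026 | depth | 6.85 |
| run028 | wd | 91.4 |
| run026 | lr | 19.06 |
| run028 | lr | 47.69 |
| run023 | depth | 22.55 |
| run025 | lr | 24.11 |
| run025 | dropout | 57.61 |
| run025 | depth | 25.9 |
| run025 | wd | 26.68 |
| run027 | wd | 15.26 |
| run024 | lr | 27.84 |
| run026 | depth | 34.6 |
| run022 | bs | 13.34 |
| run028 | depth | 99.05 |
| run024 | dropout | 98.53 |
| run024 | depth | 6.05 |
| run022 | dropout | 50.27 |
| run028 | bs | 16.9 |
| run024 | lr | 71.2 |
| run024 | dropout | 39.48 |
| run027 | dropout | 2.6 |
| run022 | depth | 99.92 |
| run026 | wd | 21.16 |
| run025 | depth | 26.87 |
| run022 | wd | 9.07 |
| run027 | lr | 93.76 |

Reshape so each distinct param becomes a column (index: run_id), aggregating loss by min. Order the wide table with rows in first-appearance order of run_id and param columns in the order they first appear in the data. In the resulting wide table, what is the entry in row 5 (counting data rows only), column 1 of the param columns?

22.64

With rows in first-appearance order of run_id, row 5 is run_id=run026. param columns in first-appearance order: bs, dropout, wd, lr, depth; column 1 is bs.
Long rows with run_id=run026, param=bs: min(22.64, 88.46) = 22.64.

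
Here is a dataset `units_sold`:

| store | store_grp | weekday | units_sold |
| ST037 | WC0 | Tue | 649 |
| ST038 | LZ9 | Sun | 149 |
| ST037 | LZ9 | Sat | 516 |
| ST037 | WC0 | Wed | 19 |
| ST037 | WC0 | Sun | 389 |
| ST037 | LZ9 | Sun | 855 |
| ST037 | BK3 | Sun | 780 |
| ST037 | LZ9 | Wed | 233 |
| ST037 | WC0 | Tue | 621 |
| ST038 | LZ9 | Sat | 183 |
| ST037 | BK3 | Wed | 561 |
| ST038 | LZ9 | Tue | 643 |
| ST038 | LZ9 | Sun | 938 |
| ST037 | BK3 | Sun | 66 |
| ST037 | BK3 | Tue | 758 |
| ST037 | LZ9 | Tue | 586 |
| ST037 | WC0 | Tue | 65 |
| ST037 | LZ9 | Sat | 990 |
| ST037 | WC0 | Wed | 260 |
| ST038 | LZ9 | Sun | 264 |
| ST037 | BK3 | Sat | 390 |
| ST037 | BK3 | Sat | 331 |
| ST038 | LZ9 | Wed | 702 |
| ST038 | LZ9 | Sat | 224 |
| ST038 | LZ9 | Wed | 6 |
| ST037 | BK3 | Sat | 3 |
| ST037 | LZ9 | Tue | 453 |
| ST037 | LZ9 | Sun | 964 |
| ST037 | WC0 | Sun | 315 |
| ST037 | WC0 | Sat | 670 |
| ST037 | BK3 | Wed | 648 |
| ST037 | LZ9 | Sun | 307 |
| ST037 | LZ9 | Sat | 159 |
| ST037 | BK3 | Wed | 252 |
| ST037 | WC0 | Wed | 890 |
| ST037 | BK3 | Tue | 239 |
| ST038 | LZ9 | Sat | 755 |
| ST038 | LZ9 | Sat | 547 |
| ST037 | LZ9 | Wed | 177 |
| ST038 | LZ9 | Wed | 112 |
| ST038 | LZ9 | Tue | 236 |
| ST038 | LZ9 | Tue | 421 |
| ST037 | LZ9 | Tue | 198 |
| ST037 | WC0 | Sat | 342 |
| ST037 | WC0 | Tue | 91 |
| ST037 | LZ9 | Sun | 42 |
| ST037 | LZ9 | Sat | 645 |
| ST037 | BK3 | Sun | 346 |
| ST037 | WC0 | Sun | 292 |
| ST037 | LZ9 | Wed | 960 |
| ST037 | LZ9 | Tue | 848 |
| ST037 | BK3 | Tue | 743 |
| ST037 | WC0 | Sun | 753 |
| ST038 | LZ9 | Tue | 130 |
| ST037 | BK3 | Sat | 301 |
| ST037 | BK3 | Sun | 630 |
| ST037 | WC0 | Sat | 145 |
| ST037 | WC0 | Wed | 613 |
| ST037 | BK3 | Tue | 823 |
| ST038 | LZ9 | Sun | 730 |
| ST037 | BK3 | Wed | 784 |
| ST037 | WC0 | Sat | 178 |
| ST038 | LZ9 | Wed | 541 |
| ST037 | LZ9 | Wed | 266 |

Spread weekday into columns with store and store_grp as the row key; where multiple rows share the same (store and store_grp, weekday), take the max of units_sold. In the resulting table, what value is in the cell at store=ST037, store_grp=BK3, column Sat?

Rows with store=ST037, store_grp=BK3 and weekday=Sat: units_sold values are 390, 331, 3, 301.
max(390, 331, 3, 301) = 390.

390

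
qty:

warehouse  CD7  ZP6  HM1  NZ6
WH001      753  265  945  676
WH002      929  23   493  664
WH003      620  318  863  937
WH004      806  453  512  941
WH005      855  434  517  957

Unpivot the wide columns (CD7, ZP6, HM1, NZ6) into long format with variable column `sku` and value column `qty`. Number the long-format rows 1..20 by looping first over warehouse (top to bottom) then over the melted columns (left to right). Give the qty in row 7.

493

20 rows total (5 × 4). Row 7: index ⌊(7-1)/4⌋ = 1 into warehouse → WH002; (7-1) mod 4 = 2 into the melted columns → HM1.
So row 7 is (WH002, HM1, 493); qty = 493.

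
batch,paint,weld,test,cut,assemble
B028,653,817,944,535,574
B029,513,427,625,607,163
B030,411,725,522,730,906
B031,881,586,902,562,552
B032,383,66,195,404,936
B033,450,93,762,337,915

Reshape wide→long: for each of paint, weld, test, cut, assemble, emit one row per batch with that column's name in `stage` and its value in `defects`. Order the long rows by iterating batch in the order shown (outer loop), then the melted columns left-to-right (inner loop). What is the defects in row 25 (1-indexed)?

936

30 rows total (6 × 5). Row 25: index ⌊(25-1)/5⌋ = 4 into batch → B032; (25-1) mod 5 = 4 into the melted columns → assemble.
So row 25 is (B032, assemble, 936); defects = 936.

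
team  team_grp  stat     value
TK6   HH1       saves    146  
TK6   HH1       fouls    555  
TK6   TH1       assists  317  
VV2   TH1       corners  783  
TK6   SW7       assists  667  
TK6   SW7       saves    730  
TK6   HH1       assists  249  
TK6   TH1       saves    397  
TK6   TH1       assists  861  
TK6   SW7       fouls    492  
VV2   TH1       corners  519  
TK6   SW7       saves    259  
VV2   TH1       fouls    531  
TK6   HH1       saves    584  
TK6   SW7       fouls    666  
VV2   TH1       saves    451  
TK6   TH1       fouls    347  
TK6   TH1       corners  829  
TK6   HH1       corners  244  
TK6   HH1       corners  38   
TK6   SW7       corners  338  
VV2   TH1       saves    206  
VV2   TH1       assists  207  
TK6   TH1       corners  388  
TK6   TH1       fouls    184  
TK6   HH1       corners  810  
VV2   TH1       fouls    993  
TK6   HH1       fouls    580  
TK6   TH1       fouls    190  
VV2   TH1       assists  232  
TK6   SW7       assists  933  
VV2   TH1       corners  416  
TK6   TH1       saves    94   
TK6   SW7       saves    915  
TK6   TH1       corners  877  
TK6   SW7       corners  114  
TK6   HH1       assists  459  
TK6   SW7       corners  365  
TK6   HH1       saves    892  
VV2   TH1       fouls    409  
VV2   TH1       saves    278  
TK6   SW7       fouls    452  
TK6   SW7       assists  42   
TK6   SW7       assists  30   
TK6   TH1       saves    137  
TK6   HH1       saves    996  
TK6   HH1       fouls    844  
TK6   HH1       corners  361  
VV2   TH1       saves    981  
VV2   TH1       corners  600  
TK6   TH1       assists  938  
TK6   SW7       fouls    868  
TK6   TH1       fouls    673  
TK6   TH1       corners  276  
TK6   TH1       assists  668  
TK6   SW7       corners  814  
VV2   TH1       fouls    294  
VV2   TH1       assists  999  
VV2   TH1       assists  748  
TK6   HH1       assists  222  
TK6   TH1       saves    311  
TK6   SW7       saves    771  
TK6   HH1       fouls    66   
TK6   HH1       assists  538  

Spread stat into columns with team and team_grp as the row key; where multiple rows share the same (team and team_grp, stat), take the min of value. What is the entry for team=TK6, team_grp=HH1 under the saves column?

Rows with team=TK6, team_grp=HH1 and stat=saves: value values are 146, 584, 892, 996.
min(146, 584, 892, 996) = 146.

146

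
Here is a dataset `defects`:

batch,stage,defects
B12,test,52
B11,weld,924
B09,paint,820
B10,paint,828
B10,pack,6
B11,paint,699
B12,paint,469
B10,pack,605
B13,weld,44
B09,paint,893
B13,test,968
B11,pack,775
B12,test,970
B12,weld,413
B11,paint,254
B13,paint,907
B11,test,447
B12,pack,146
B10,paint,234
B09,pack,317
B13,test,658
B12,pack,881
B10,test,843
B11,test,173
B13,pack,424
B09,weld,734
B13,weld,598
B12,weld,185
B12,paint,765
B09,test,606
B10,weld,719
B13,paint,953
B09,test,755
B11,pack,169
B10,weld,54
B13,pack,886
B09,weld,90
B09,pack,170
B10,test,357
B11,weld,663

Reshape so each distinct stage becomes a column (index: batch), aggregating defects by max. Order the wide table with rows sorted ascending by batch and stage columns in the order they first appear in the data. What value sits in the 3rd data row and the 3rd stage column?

699

With rows sorted ascending by batch, row 3 is batch=B11. stage columns in first-appearance order: test, weld, paint, pack; column 3 is paint.
Long rows with batch=B11, stage=paint: max(699, 254) = 699.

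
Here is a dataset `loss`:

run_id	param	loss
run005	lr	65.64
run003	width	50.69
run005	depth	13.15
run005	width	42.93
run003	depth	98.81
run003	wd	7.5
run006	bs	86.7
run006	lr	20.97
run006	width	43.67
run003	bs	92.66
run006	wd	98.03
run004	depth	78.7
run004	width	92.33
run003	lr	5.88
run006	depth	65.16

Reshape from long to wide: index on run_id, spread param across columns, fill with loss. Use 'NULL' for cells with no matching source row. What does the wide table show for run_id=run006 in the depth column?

The long row with run_id=run006, param=depth has loss=65.16.

65.16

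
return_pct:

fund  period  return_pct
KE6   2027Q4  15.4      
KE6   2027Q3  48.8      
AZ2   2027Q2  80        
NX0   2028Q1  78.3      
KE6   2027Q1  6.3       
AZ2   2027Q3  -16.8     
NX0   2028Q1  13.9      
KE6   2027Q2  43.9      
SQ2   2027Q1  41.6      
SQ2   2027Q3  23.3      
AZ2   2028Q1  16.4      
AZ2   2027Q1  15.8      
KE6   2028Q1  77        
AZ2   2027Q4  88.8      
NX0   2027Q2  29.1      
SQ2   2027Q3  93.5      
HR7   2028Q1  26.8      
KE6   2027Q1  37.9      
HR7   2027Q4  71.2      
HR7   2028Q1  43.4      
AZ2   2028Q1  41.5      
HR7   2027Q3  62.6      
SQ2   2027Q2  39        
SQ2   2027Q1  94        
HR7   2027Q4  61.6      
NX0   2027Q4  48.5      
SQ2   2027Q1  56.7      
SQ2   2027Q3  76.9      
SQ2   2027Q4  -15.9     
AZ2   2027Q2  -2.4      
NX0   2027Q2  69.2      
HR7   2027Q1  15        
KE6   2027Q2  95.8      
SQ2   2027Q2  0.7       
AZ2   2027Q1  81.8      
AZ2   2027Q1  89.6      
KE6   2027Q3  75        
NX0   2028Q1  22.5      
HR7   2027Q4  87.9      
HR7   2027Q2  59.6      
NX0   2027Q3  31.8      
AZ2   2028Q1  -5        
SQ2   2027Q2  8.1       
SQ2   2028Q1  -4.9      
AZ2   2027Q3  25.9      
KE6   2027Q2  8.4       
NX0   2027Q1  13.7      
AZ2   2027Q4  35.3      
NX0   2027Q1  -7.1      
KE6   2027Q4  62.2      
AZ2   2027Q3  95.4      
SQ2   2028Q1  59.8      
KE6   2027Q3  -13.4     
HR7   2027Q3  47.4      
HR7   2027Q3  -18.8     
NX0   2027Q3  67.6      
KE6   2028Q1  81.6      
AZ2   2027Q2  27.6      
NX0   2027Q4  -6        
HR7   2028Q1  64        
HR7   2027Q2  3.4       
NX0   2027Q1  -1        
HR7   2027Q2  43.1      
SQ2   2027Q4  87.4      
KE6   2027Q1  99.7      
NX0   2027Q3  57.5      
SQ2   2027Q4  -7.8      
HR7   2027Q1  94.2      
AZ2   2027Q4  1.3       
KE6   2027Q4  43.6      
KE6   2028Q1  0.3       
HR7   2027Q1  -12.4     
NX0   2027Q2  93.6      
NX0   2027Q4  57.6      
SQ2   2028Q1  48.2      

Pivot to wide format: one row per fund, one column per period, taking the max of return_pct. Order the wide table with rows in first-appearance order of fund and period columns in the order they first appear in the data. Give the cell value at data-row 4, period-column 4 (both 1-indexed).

With rows in first-appearance order of fund, row 4 is fund=SQ2. period columns in first-appearance order: 2027Q4, 2027Q3, 2027Q2, 2028Q1, 2027Q1; column 4 is 2028Q1.
Long rows with fund=SQ2, period=2028Q1: max(-4.9, 59.8, 48.2) = 59.8.

59.8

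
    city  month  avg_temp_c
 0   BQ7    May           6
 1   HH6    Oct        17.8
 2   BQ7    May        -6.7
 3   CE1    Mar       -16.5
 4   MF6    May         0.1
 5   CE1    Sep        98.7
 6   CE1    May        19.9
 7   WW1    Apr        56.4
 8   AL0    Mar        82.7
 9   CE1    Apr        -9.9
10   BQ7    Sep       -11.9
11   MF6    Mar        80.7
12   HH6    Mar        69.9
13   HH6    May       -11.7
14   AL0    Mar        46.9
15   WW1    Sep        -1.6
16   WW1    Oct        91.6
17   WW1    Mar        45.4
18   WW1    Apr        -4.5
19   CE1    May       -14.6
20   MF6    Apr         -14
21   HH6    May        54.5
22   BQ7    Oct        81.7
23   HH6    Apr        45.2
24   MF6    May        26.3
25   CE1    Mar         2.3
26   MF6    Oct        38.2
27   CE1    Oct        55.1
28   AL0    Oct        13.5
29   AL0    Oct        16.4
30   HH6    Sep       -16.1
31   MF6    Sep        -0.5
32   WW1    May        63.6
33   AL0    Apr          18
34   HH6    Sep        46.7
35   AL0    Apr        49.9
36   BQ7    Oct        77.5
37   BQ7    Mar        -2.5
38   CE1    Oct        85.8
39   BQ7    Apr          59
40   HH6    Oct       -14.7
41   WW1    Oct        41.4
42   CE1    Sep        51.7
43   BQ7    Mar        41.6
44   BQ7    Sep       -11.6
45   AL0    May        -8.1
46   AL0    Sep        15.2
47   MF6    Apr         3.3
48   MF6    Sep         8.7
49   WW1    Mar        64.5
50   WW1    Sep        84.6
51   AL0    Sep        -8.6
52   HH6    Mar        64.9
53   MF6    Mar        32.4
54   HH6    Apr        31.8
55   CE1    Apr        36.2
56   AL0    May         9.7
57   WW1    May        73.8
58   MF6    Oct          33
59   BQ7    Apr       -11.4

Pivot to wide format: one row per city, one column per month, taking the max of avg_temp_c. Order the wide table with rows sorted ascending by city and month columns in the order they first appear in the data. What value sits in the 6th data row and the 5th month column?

56.4

With rows sorted ascending by city, row 6 is city=WW1. month columns in first-appearance order: May, Oct, Mar, Sep, Apr; column 5 is Apr.
Long rows with city=WW1, month=Apr: max(56.4, -4.5) = 56.4.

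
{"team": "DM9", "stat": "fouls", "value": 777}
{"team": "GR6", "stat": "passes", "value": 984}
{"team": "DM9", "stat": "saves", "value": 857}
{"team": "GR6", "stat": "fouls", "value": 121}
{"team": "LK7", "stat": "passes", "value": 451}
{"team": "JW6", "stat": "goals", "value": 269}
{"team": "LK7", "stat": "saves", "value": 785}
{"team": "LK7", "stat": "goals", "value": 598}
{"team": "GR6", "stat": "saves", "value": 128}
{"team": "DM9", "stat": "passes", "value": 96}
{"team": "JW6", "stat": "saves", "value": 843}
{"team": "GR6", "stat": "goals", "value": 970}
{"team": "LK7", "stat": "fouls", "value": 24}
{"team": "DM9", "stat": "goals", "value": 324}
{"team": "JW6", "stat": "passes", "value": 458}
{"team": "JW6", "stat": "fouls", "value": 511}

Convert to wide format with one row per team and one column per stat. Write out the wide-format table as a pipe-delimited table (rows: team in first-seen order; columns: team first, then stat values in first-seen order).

| team | fouls | passes | saves | goals |
| DM9 | 777 | 96 | 857 | 324 |
| GR6 | 121 | 984 | 128 | 970 |
| LK7 | 24 | 451 | 785 | 598 |
| JW6 | 511 | 458 | 843 | 269 |

Columns: team plus the 4 distinct stat values (fouls, passes, saves, goals).
For example, row DM9 column fouls takes value=777 from the long row (DM9, fouls).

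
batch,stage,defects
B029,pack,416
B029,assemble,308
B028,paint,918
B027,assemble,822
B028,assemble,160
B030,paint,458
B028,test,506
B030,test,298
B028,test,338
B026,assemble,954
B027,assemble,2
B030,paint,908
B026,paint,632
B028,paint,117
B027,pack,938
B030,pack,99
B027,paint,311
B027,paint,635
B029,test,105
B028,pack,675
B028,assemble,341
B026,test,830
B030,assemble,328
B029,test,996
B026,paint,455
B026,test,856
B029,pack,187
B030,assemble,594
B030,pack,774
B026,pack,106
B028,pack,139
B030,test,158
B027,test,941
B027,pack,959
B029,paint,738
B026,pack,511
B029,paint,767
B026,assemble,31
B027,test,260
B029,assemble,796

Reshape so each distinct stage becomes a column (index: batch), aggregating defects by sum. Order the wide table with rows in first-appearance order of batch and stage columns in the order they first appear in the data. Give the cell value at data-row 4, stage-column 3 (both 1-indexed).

With rows in first-appearance order of batch, row 4 is batch=B030. stage columns in first-appearance order: pack, assemble, paint, test; column 3 is paint.
Long rows with batch=B030, stage=paint: 458 + 908 = 1366.

1366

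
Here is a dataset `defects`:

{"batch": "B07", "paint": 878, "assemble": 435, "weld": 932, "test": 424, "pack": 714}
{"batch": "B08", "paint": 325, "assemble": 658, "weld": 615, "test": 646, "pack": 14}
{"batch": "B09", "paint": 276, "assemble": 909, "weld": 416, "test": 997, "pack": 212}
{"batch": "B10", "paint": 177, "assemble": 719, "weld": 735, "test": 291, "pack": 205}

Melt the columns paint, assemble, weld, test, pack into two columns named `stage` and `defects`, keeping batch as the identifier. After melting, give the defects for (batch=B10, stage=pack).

Unpivoting turns each (batch, wide-column) pair into one long row.
The wide cell at row B10, column pack holds 205, so the long row (B10, pack) has defects=205.

205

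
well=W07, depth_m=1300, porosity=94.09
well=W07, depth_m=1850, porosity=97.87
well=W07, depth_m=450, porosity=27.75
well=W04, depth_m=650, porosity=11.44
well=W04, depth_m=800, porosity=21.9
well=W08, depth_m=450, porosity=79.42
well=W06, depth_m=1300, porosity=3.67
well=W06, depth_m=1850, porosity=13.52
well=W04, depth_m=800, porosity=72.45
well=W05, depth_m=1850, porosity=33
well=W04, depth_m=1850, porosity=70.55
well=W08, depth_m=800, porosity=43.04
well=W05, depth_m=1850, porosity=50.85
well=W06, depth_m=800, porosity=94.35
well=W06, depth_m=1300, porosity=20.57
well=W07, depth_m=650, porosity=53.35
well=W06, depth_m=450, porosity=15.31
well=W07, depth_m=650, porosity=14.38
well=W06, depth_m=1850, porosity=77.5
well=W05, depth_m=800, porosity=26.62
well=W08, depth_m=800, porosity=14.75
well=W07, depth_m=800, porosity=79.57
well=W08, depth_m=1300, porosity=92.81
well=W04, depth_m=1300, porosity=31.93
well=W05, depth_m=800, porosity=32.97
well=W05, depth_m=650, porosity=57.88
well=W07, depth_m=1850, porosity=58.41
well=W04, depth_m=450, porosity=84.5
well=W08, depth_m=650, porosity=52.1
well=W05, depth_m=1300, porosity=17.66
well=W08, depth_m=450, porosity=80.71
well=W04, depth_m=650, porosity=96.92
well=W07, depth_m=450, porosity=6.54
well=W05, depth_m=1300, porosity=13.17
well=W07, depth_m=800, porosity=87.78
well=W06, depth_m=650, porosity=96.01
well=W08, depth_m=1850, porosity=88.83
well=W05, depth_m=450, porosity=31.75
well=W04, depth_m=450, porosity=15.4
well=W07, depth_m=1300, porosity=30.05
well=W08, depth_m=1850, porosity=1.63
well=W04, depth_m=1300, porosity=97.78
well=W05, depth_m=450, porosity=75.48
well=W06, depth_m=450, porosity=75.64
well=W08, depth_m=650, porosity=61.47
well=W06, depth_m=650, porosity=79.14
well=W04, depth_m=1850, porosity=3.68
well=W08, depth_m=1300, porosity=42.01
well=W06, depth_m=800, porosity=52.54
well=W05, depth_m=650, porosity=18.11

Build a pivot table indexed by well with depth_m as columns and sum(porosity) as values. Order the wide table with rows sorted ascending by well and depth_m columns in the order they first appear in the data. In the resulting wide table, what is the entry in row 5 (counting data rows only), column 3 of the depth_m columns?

160.13

With rows sorted ascending by well, row 5 is well=W08. depth_m columns in first-appearance order: 1300, 1850, 450, 650, 800; column 3 is 450.
Long rows with well=W08, depth_m=450: 79.42 + 80.71 = 160.13.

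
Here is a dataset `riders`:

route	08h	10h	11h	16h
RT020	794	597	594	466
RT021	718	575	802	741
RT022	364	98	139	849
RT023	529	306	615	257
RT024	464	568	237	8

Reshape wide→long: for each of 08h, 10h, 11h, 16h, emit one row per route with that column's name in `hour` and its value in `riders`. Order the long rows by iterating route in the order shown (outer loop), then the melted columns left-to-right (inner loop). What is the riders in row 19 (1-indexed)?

237

20 rows total (5 × 4). Row 19: index ⌊(19-1)/4⌋ = 4 into route → RT024; (19-1) mod 4 = 2 into the melted columns → 11h.
So row 19 is (RT024, 11h, 237); riders = 237.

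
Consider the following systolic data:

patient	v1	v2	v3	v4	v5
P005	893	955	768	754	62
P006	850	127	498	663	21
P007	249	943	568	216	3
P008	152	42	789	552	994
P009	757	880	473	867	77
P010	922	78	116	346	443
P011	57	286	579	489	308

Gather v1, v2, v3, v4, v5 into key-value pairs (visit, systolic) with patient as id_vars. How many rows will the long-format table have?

35

7 patient values × 5 melted columns = 35 rows.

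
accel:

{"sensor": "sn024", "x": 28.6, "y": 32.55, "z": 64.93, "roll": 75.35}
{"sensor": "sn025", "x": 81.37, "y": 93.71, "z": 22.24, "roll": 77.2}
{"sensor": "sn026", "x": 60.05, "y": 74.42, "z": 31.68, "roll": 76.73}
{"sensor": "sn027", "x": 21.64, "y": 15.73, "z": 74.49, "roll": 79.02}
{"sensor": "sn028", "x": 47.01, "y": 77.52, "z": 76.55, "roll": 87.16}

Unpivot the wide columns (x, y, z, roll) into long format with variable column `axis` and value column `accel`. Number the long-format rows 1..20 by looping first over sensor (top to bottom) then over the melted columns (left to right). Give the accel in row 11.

20 rows total (5 × 4). Row 11: index ⌊(11-1)/4⌋ = 2 into sensor → sn026; (11-1) mod 4 = 2 into the melted columns → z.
So row 11 is (sn026, z, 31.68); accel = 31.68.

31.68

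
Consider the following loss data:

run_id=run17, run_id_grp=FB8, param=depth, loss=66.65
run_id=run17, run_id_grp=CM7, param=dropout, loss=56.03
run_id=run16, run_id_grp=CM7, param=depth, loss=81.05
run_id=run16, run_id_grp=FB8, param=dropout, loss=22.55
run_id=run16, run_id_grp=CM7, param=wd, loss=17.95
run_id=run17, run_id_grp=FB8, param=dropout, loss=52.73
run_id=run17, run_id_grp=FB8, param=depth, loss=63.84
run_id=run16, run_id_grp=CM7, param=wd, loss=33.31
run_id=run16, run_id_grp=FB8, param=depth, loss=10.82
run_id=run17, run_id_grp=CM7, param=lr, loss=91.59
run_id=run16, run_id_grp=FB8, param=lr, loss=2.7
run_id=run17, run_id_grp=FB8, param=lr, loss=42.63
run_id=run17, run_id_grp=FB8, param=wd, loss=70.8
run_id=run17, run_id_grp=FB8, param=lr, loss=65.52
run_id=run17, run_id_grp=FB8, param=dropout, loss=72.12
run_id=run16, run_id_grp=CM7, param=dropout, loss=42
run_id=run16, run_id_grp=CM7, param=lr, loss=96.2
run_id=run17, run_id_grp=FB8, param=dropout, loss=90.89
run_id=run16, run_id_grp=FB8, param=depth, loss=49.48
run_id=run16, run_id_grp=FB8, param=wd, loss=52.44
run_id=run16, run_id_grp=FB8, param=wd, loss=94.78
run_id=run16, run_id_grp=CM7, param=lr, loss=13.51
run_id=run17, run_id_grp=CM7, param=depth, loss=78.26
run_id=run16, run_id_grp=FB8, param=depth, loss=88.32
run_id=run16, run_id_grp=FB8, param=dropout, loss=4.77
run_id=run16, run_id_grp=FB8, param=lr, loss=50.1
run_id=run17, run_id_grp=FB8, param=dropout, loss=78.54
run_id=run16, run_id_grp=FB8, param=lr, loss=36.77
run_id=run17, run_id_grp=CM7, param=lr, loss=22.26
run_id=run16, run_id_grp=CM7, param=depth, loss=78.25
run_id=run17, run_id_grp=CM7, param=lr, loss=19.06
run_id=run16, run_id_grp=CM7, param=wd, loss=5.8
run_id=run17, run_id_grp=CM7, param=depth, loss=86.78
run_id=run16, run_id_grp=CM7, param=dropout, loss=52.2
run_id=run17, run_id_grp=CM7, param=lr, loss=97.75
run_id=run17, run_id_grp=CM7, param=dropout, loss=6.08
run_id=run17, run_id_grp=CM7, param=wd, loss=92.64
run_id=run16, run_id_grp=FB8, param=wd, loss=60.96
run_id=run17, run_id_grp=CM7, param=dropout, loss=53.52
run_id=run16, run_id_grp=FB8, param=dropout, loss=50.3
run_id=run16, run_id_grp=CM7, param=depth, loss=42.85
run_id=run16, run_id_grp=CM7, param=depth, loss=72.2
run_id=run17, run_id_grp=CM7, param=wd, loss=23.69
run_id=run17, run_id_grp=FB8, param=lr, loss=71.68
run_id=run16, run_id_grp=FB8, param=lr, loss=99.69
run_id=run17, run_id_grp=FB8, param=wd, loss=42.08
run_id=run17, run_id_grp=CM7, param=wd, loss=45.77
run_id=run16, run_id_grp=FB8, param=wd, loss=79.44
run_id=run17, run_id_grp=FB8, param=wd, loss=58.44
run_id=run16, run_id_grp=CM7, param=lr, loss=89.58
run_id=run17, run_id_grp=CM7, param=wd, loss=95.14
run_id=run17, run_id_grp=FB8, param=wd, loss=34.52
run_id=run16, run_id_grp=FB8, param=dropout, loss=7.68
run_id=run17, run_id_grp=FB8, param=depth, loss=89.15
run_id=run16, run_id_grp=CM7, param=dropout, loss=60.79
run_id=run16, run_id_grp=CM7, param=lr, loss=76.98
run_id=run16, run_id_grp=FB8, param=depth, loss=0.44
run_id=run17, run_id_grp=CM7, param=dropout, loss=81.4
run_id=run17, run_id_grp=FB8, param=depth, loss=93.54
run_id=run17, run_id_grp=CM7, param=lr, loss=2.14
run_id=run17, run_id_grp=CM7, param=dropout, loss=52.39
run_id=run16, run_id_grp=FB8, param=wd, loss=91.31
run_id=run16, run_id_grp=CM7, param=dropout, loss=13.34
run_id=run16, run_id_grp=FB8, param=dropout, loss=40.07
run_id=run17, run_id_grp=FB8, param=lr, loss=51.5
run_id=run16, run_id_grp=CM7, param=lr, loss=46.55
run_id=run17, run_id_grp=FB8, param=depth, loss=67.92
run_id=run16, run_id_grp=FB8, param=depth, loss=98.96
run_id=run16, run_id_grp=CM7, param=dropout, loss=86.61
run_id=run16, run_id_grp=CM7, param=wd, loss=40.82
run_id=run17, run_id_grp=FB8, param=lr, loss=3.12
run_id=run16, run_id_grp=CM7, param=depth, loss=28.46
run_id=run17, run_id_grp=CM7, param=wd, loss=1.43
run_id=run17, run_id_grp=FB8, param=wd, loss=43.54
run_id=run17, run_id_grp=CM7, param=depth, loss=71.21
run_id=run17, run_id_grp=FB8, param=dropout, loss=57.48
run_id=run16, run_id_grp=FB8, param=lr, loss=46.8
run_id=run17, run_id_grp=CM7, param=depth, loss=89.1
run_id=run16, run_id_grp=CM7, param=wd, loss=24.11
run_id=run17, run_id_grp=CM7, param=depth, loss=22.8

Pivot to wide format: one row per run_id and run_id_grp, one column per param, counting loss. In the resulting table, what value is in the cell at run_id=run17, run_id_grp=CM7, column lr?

5

Rows with run_id=run17, run_id_grp=CM7 and param=lr: loss values are 91.59, 22.26, 19.06, 97.75, 2.14.
5 rows match — count = 5.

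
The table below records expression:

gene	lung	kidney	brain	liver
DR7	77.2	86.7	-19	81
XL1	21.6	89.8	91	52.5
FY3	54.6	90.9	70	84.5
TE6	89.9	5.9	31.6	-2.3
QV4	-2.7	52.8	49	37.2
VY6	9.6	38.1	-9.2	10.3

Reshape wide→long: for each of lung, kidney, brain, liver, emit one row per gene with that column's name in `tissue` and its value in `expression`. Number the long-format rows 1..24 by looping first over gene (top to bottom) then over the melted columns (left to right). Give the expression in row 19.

49

24 rows total (6 × 4). Row 19: index ⌊(19-1)/4⌋ = 4 into gene → QV4; (19-1) mod 4 = 2 into the melted columns → brain.
So row 19 is (QV4, brain, 49); expression = 49.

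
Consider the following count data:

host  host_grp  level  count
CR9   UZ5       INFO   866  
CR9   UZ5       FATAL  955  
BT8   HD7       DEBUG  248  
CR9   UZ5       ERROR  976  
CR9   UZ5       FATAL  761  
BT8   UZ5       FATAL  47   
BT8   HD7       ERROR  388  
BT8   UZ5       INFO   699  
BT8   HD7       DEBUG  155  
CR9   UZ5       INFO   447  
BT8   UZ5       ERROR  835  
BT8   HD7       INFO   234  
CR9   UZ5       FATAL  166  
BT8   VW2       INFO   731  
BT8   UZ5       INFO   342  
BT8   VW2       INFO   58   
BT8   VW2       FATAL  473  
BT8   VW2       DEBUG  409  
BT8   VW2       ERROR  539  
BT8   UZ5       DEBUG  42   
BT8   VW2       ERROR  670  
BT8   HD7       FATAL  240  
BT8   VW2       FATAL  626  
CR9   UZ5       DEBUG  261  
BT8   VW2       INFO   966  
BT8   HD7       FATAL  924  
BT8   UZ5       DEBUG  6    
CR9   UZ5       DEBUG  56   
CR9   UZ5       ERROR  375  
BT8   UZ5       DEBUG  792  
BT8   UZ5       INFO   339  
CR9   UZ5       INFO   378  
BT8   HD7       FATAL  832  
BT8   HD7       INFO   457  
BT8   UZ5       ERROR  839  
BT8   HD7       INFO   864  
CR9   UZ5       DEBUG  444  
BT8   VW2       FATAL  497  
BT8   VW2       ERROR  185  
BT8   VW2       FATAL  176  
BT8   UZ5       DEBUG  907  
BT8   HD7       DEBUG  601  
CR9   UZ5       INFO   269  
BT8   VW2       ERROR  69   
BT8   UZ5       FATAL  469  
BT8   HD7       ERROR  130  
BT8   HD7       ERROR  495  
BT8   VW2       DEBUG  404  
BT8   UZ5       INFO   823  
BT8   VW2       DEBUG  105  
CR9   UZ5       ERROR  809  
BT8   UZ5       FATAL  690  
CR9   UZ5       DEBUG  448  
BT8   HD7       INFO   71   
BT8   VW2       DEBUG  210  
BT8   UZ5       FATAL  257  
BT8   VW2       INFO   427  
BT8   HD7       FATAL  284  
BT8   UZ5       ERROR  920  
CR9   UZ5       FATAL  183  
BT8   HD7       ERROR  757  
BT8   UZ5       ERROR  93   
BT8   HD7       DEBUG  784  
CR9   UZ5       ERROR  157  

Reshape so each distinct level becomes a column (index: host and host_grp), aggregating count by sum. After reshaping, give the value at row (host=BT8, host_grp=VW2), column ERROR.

1463

Rows with host=BT8, host_grp=VW2 and level=ERROR: count values are 539, 670, 185, 69.
539 + 670 + 185 + 69 = 1463.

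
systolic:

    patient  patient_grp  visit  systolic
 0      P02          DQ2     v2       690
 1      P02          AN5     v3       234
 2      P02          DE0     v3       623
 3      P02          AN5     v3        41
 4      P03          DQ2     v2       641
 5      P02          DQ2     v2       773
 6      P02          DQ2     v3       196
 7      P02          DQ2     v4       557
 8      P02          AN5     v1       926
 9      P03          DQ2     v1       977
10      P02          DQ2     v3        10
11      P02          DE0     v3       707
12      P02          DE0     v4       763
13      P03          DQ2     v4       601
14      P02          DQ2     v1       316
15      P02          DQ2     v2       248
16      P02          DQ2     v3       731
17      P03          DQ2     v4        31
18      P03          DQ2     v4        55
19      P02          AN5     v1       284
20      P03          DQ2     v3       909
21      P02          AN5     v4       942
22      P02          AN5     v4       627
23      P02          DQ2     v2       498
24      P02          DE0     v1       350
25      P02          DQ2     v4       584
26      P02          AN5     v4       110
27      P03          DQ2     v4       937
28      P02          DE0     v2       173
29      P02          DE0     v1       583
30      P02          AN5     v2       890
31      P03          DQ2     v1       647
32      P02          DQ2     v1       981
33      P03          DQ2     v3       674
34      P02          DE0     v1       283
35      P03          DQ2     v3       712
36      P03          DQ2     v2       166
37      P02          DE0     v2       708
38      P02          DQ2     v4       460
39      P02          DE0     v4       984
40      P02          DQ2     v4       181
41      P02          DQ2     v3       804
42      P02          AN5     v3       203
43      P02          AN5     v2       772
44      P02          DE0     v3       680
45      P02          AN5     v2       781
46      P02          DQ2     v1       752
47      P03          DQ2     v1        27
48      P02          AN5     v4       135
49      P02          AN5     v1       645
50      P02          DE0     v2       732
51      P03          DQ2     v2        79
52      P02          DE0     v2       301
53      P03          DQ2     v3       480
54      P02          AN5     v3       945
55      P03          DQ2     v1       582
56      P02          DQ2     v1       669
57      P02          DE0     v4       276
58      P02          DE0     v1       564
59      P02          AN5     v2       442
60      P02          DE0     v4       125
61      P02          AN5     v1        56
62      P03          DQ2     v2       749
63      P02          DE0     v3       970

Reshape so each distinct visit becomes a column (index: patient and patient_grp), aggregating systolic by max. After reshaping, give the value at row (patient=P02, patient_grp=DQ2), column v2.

773

Rows with patient=P02, patient_grp=DQ2 and visit=v2: systolic values are 690, 773, 248, 498.
max(690, 773, 248, 498) = 773.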